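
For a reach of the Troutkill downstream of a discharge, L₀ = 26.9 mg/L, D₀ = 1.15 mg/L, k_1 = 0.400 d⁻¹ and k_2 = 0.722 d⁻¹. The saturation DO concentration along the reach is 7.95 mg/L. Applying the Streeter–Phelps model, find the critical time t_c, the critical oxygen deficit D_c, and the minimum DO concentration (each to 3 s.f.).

t_c ≈ 1.73 d; D_c ≈ 7.47 mg/L; min DO ≈ 0.476 mg/L

t_c = [1/(k_2−k_1)] ln[(k_2/k_1)(1 − D₀(k_2−k_1)/(k_1 L₀))]
= [1/(0.722−0.400)] ln[(0.722/0.400)(1 − 1.15×0.3220/(0.400×26.9))]
= (1/0.3220) ln[1.805 × 0.9656] = 3.106 × ln(1.743) = 3.106 × 0.5555 = 1.725 d.
D_c = (k_1/k_2) L₀ e^(−k_1 t_c) = (0.400/0.722) × 26.9 × e^(−0.400×1.725) = 0.5540 × 26.9 × 0.5015 = 7.474 mg/L.
Minimum DO = C_s − D_c = 7.95 − 7.474 = 0.4758 mg/L.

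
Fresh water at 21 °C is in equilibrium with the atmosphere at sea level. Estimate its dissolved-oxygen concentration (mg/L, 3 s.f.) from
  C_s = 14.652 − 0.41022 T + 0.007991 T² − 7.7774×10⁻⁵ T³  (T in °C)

C_s ≈ 8.84 mg/L

C_s = 14.652 − 0.41022×21 + 0.007991×21² − 7.7774×10⁻⁵×21³ = 8.841 mg/L.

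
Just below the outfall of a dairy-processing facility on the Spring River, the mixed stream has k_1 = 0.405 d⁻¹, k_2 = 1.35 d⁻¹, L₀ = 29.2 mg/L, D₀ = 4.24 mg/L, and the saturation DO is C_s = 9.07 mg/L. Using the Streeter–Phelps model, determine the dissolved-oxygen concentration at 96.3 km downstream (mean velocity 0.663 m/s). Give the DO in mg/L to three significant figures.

DO ≈ 3.59 mg/L

Travel time t = x/v = 96.3 km / (0.663 m/s) = 96300 m / 0.663 m/s = 145200 s = 1.681 d.
k_1 L₀/(k_2−k_1) = 0.405×29.2/(1.35−0.405) = 11.83/0.9450 = 12.51 mg/L.
e^(−k_1 t) = e^(−0.405×1.681) = 0.5062; e^(−k_2 t) = e^(−1.35×1.681) = 0.1034.
D = 12.51 × (0.5062 − 0.1034) + 4.24 × 0.1034 = 5.041 + 0.4383 = 5.479 mg/L.
DO = C_s − D = 9.07 − 5.479 = 3.591 mg/L.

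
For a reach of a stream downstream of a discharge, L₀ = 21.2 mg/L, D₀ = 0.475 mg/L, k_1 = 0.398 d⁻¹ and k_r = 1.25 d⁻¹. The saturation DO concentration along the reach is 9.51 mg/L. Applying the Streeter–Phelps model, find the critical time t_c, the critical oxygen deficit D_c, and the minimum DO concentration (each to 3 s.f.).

t_c ≈ 1.29 d; D_c ≈ 4.05 mg/L; min DO ≈ 5.46 mg/L

t_c = [1/(k_r−k_1)] ln[(k_r/k_1)(1 − D₀(k_r−k_1)/(k_1 L₀))]
= [1/(1.25−0.398)] ln[(1.25/0.398)(1 − 0.475×0.8520/(0.398×21.2))]
= (1/0.8520) ln[3.141 × 0.9520] = 1.174 × ln(2.990) = 1.174 × 1.095 = 1.286 d.
L(t_c) = L₀ e^(−k_1 t_c) = 21.2 × 0.5995 = 12.71 mg/L, and at the critical point k_r D_c = k_1 L, so D_c = (0.398/1.25) × 12.71 = 4.047 mg/L.
Minimum DO = C_s − D_c = 9.51 − 4.047 = 5.463 mg/L.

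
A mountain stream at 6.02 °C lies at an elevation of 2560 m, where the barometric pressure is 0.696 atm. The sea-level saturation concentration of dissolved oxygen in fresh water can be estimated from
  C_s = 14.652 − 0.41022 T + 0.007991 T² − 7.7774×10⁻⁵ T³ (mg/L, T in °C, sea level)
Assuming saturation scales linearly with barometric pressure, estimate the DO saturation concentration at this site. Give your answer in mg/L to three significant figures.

C_s ≈ 8.67 mg/L

At sea level: C_s = 14.652 − 0.41022×6.02 + 0.007991×6.02² − 7.7774×10⁻⁵×6.02³ = 12.46 mg/L.
Pressure correction: C_s' = 12.46 × 0.696 = 8.669 mg/L.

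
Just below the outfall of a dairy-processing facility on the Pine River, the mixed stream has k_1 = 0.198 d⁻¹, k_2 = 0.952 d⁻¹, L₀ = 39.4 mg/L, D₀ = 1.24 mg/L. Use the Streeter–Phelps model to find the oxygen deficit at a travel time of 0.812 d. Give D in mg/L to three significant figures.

D ≈ 4.61 mg/L

k_1 L₀/(k_2−k_1) = 0.198×39.4/(0.952−0.198) = 7.801/0.7540 = 10.35 mg/L.
e^(−k_1 t) = e^(−0.198×0.8120) = 0.8515; e^(−k_2 t) = e^(−0.952×0.8120) = 0.4616.
D = 10.35 × (0.8515 − 0.4616) + 1.24 × 0.4616 = 4.034 + 0.5724 = 4.606 mg/L.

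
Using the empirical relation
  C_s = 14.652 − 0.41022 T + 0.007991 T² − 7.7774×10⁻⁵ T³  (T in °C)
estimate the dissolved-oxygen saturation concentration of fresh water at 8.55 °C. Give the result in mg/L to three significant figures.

C_s ≈ 11.7 mg/L

C_s = 14.652 − 0.41022×8.55 + 0.007991×8.55² − 7.7774×10⁻⁵×8.55³ = 11.68 mg/L.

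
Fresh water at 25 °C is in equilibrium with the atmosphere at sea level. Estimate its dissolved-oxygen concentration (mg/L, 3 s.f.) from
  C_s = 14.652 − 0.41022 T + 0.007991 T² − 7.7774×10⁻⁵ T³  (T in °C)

C_s ≈ 8.18 mg/L

C_s = 14.652 − 0.41022×25 + 0.007991×25² − 7.7774×10⁻⁵×25³ = 8.176 mg/L.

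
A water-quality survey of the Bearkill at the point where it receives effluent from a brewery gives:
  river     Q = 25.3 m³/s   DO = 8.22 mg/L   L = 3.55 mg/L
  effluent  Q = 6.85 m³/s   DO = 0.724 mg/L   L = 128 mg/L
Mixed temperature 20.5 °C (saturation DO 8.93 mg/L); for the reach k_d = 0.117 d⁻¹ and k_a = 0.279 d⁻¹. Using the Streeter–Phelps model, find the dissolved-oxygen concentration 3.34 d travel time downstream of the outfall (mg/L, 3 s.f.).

DO ≈ 1.88 mg/L

Mixed DO = (25.3×8.22 + 6.85×0.724)/(25.3+6.85) = 212.9/32.15 = 6.623 mg/L.
Mixed L₀ = (25.3×3.55 + 6.85×128)/(32.15) = 966.6/32.15 = 30.07 mg/L.
Initial deficit D₀ = C_s − DO₀ = 8.93 − 6.623 = 2.307 mg/L.
D(3.34) = [0.117×30.07/(0.279−0.117)](e^(−0.117×3.34) − e^(−0.279×3.34)) + 2.307 e^(−0.279×3.34)
= 21.71 × (0.6765 − 0.3938) + 2.307 × 0.3938 = 7.047 mg/L.
DO = 8.93 − 7.047 = 1.883 mg/L.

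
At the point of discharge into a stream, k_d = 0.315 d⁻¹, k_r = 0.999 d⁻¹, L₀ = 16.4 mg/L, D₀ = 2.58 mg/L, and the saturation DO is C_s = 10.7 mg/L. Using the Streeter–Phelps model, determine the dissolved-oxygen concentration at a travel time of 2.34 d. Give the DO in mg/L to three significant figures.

k_d L₀/(k_r−k_d) = 0.315×16.4/(0.999−0.315) = 5.166/0.6840 = 7.553 mg/L.
e^(−k_d t) = e^(−0.315×2.340) = 0.4785; e^(−k_r t) = e^(−0.999×2.340) = 0.09655.
D = 7.553 × (0.4785 − 0.09655) + 2.58 × 0.09655 = 2.885 + 0.2491 = 3.134 mg/L.
DO = C_s − D = 10.7 − 3.134 = 7.566 mg/L.

DO ≈ 7.57 mg/L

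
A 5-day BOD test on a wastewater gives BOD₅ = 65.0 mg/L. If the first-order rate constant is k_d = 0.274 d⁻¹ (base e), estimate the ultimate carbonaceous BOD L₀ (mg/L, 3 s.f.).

L₀ ≈ 87.1 mg/L

BOD₅ = L₀(1 − e^(−5k_d)) ⇒ L₀ = BOD₅ / (1 − e^(−5×0.274))
= 65.0 / (1 − 0.2541) = 65.0 / 0.7459 = 87.14 mg/L.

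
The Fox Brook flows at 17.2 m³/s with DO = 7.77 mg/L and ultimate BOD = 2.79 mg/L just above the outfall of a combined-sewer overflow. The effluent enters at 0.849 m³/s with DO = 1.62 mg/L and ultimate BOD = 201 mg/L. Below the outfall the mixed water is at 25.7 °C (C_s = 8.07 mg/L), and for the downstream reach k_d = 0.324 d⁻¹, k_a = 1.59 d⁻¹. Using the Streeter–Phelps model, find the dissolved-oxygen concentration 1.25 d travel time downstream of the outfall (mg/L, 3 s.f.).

Mixed DO = (17.2×7.77 + 0.849×1.62)/(17.2+0.849) = 135.0/18.05 = 7.481 mg/L.
Mixed L₀ = (17.2×2.79 + 0.849×201)/(18.05) = 218.6/18.05 = 12.11 mg/L.
Initial deficit D₀ = C_s − DO₀ = 8.07 − 7.481 = 0.5893 mg/L.
D(1.25) = [0.324×12.11/(1.59−0.324)](e^(−0.324×1.25) − e^(−1.59×1.25)) + 0.5893 e^(−1.59×1.25)
= 3.100 × (0.6670 − 0.1370) + 0.5893 × 0.1370 = 1.724 mg/L.
DO = 8.07 − 1.724 = 6.346 mg/L.

DO ≈ 6.35 mg/L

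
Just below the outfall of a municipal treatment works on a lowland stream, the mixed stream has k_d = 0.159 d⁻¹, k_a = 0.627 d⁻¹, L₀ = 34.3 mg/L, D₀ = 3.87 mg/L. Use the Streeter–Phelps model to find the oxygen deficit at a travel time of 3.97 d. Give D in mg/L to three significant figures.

k_d L₀/(k_a−k_d) = 0.159×34.3/(0.627−0.159) = 5.454/0.4680 = 11.65 mg/L.
e^(−k_d t) = e^(−0.159×3.970) = 0.5319; e^(−k_a t) = e^(−0.627×3.970) = 0.08298.
D = 11.65 × (0.5319 − 0.08298) + 3.87 × 0.08298 = 5.232 + 0.3211 = 5.553 mg/L.

D ≈ 5.55 mg/L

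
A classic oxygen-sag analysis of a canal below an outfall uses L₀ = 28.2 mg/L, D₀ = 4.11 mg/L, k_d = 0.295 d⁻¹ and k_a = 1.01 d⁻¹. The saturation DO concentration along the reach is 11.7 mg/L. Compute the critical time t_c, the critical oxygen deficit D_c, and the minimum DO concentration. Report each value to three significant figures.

At the critical point dD/dt = 0, so k_d L₀ e^(−k_d t) = k_a D. Substituting D(t) from the Streeter–Phelps equation and solving for t gives
t_c = ln[(k_a/k_d)(1 − D₀(k_a−k_d)/(k_d L₀))] / (k_a−k_d).
Here k_a−k_d = 0.7150 d⁻¹ and 1 − D₀(k_a−k_d)/(k_d L₀) = 1 − 4.11×0.7150/(0.295×28.2) = 0.6468, so
t_c = ln(3.424 × 0.6468) / 0.7150 = 0.7949 / 0.7150 = 1.112 d.
L(t_c) = L₀ e^(−k_d t_c) = 28.2 × 0.7204 = 20.31 mg/L, and at the critical point k_a D_c = k_d L, so D_c = (0.295/1.01) × 20.31 = 5.933 mg/L.
Minimum DO = C_s − D_c = 11.7 − 5.933 = 5.767 mg/L.

t_c ≈ 1.11 d; D_c ≈ 5.93 mg/L; min DO ≈ 5.77 mg/L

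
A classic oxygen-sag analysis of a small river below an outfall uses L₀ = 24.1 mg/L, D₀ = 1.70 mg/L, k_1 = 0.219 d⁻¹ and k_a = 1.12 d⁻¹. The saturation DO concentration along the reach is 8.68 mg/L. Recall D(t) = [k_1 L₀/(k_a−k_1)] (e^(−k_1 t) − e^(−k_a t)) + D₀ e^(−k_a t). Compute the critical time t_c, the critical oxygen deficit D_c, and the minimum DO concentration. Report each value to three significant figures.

t_c ≈ 1.43 d; D_c ≈ 3.44 mg/L; min DO ≈ 5.24 mg/L

At the critical point dD/dt = 0, so k_1 L₀ e^(−k_1 t) = k_a D. Substituting D(t) from the Streeter–Phelps equation and solving for t gives
t_c = ln[(k_a/k_1)(1 − D₀(k_a−k_1)/(k_1 L₀))] / (k_a−k_1).
Here k_a−k_1 = 0.9010 d⁻¹ and 1 − D₀(k_a−k_1)/(k_1 L₀) = 1 − 1.70×0.9010/(0.219×24.1) = 0.7098, so
t_c = ln(5.114 × 0.7098) / 0.9010 = 1.289 / 0.9010 = 1.431 d.
L(t_c) = L₀ e^(−k_1 t_c) = 24.1 × 0.7310 = 17.62 mg/L, and at the critical point k_a D_c = k_1 L, so D_c = (0.219/1.12) × 17.62 = 3.445 mg/L.
Minimum DO = C_s − D_c = 8.68 − 3.445 = 5.235 mg/L.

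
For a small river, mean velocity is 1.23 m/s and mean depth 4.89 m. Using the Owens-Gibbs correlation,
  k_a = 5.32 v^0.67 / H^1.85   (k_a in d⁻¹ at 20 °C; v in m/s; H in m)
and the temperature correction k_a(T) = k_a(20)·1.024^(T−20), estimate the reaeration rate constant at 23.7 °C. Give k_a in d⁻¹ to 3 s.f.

k_a(20) = 5.32 × 1.23^0.67 / 4.89^1.85 = 5.32 × 1.149 / 18.85 = 0.3243 d⁻¹.
k_a(23.7) = 0.3243 × 1.024^(23.7−20) = 0.3243 × 1.092 = 0.3540 d⁻¹.

k_a ≈ 0.354 d⁻¹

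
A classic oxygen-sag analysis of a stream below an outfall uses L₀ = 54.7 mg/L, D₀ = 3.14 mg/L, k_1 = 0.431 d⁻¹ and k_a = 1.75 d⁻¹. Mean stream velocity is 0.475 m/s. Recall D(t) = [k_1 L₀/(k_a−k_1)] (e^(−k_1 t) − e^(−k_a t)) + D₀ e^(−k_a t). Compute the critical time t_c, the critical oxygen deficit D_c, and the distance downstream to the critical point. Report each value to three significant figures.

At the critical point dD/dt = 0, so k_1 L₀ e^(−k_1 t) = k_a D. Substituting D(t) from the Streeter–Phelps equation and solving for t gives
t_c = ln[(k_a/k_1)(1 − D₀(k_a−k_1)/(k_1 L₀))] / (k_a−k_1).
Here k_a−k_1 = 1.319 d⁻¹ and 1 − D₀(k_a−k_1)/(k_1 L₀) = 1 − 3.14×1.319/(0.431×54.7) = 0.8243, so
t_c = ln(4.060 × 0.8243) / 1.319 = 1.208 / 1.319 = 0.9159 d.
L(t_c) = L₀ e^(−k_1 t_c) = 54.7 × 0.6738 = 36.86 mg/L, and at the critical point k_a D_c = k_1 L, so D_c = (0.431/1.75) × 36.86 = 9.078 mg/L.
x_c = v t_c = 0.475 m/s × 0.9159 d × 86400 s/d = 37590 m ≈ 37.6 km.

t_c ≈ 0.916 d; D_c ≈ 9.08 mg/L; x_c ≈ 37.6 km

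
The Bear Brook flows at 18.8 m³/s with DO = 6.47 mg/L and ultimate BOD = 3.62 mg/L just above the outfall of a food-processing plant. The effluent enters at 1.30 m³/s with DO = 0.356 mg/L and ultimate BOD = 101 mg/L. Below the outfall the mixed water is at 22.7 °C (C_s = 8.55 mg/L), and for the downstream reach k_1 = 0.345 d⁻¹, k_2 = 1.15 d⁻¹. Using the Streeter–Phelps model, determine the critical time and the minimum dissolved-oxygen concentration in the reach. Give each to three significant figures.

t_c ≈ 0.411 d; minimum DO ≈ 5.97 mg/L

Mixed DO = (18.8×6.47 + 1.30×0.356)/(18.8+1.30) = 122.1/20.10 = 6.075 mg/L.
Mixed L₀ = (18.8×3.62 + 1.30×101)/(20.10) = 199.4/20.10 = 9.918 mg/L.
Initial deficit D₀ = C_s − DO₀ = 8.55 − 6.075 = 2.475 mg/L.
t_c = (1/0.8050) ln[(1.15/0.345)(1 − 2.475×0.8050/(0.345×9.918))] = 1.242 × ln(1.392) = 0.4110 d.
D_c = (0.345/1.15) × 9.918 × e^(−0.345×0.4110) = 0.3000 × 9.918 × 0.8678 = 2.582 mg/L.
Minimum DO = 8.55 − 2.582 = 5.968 mg/L.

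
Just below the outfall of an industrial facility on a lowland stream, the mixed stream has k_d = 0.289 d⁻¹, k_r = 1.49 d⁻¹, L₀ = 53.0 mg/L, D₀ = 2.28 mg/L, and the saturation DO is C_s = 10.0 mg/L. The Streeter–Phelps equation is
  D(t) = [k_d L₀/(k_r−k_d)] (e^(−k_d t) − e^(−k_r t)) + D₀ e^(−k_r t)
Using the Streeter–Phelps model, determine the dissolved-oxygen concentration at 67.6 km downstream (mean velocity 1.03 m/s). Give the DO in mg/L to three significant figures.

Travel time t = x/v = 67.6 km / (1.03 m/s) = 67600 m / 1.03 m/s = 65630 s = 0.7596 d.
k_d L₀/(k_r−k_d) = 0.289×53.0/(1.49−0.289) = 15.32/1.201 = 12.75 mg/L.
e^(−k_d t) = e^(−0.289×0.7596) = 0.8029; e^(−k_r t) = e^(−1.49×0.7596) = 0.3224.
D = 12.75 × (0.8029 − 0.3224) + 2.28 × 0.3224 = 6.127 + 0.7352 = 6.863 mg/L.
DO = C_s − D = 10.0 − 6.863 = 3.137 mg/L.

DO ≈ 3.14 mg/L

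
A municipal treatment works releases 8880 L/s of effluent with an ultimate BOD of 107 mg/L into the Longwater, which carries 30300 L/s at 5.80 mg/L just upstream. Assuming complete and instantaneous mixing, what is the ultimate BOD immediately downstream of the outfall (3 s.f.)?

Flow-weighted mixing: C = (Q_r C_r + Q_w C_w)/(Q_r + Q_w)
= (30300×5.80 + 8880×107)/(30300 + 8880) = 1.126×10^6/39180 = 28.74 mg/L.

28.7 mg/L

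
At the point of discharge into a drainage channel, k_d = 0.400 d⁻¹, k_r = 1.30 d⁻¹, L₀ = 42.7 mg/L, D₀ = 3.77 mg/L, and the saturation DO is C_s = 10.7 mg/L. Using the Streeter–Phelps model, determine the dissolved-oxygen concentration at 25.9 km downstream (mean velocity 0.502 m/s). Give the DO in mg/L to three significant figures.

Travel time t = x/v = 25.9 km / (0.502 m/s) = 25900 m / 0.502 m/s = 51590 s = 0.5971 d.
k_d L₀/(k_r−k_d) = 0.400×42.7/(1.30−0.400) = 17.08/0.9000 = 18.98 mg/L.
e^(−k_d t) = e^(−0.400×0.5971) = 0.7875; e^(−k_r t) = e^(−1.30×0.5971) = 0.4601.
D = 18.98 × (0.7875 − 0.4601) + 3.77 × 0.4601 = 6.214 + 1.735 = 7.948 mg/L.
DO = C_s − D = 10.7 − 7.948 = 2.752 mg/L.

DO ≈ 2.75 mg/L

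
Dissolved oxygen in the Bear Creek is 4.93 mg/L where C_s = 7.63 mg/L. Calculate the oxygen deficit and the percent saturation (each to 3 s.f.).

D = C_s − C = 7.63 − 4.93 = 2.70 mg/L.
% saturation = 4.93/7.63 × 100 = 64.6 %.

D ≈ 2.70 mg/L; 64.6 % saturation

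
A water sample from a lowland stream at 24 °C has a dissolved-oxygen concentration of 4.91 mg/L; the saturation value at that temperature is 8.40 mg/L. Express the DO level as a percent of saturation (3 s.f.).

% saturation = C/C_s × 100 = 4.91/8.40 × 100 = 58.5 %.

58.5 % saturation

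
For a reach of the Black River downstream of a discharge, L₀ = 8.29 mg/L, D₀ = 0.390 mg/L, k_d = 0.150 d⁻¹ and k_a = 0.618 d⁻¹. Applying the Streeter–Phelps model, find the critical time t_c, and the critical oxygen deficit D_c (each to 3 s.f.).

With k_a/k_d = 4.120 and 1 − D₀(k_a−k_d)/(k_d L₀) = 0.8532,
t_c = ln(4.120 × 0.8532) / (0.618 − 0.150) = ln(3.515) / 0.4680 = 1.257/0.4680 = 2.686 d.
L(t_c) = L₀ e^(−k_d t_c) = 8.29 × 0.6684 = 5.541 mg/L, and at the critical point k_a D_c = k_d L, so D_c = (0.150/0.618) × 5.541 = 1.345 mg/L.

t_c ≈ 2.69 d; D_c ≈ 1.34 mg/L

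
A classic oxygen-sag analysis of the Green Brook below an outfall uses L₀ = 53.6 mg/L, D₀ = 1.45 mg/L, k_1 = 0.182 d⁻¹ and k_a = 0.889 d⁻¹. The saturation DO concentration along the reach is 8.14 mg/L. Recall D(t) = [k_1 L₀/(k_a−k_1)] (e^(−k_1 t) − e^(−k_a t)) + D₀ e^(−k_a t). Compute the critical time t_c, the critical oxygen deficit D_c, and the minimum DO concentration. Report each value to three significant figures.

t_c ≈ 2.09 d; D_c ≈ 7.51 mg/L; min DO ≈ 0.634 mg/L

At the critical point dD/dt = 0, so k_1 L₀ e^(−k_1 t) = k_a D. Substituting D(t) from the Streeter–Phelps equation and solving for t gives
t_c = ln[(k_a/k_1)(1 − D₀(k_a−k_1)/(k_1 L₀))] / (k_a−k_1).
Here k_a−k_1 = 0.7070 d⁻¹ and 1 − D₀(k_a−k_1)/(k_1 L₀) = 1 − 1.45×0.7070/(0.182×53.6) = 0.8949, so
t_c = ln(4.885 × 0.8949) / 0.7070 = 1.475 / 0.7070 = 2.086 d.
D_c = (k_1/k_a) L₀ e^(−k_1 t_c) = (0.182/0.889) × 53.6 × e^(−0.182×2.086) = 0.2047 × 53.6 × 0.6841 = 7.506 mg/L.
Minimum DO = C_s − D_c = 8.14 − 7.506 = 0.6337 mg/L.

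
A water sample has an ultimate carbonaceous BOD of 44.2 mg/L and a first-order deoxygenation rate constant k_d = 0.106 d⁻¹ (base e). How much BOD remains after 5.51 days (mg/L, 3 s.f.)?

L ≈ 24.6 mg/L

L_t = L₀ e^(−k_d t) = 44.2 × e^(−0.106×5.51) = 44.2 × 0.5576 = 24.65 mg/L.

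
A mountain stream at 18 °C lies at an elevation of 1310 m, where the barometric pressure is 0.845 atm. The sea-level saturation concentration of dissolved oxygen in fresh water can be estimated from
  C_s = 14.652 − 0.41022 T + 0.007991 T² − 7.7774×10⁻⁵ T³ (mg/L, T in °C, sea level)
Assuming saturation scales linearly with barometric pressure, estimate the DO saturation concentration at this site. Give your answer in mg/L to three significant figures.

C_s ≈ 7.95 mg/L

At sea level: C_s = 14.652 − 0.41022×18 + 0.007991×18² − 7.7774×10⁻⁵×18³ = 9.404 mg/L.
Pressure correction: C_s' = 9.404 × 0.845 = 7.946 mg/L.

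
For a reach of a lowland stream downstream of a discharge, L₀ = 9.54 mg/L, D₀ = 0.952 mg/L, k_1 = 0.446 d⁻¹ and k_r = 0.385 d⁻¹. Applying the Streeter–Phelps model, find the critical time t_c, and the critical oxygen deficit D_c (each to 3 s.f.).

t_c = [1/(k_r−k_1)] ln[(k_r/k_1)(1 − D₀(k_r−k_1)/(k_1 L₀))]
= [1/(0.385−0.446)] ln[(0.385/0.446)(1 − 0.952×-0.06100/(0.446×9.54))]
= (1/-0.06100) ln[0.8632 × 1.014] = -16.39 × ln(0.8750) = -16.39 × -0.1335 = 2.189 d.
L(t_c) = L₀ e^(−k_1 t_c) = 9.54 × 0.3767 = 3.594 mg/L, and at the critical point k_r D_c = k_1 L, so D_c = (0.446/0.385) × 3.594 = 4.163 mg/L.

t_c ≈ 2.19 d; D_c ≈ 4.16 mg/L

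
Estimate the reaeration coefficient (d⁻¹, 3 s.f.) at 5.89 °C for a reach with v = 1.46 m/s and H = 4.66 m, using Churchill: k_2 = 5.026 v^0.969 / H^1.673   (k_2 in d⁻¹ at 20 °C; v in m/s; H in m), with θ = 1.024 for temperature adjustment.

k_2 ≈ 0.395 d⁻¹

k_2(20) = 5.026 × 1.46^0.969 / 4.66^1.673 = 5.026 × 1.443 / 13.13 = 0.5524 d⁻¹.
k_2(5.89) = 0.5524 × 1.024^(5.89−20) = 0.5524 × 0.7156 = 0.3953 d⁻¹.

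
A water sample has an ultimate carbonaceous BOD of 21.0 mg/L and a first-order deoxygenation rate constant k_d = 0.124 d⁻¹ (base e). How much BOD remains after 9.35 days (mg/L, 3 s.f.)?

L_t = L₀ e^(−k_d t) = 21.0 × e^(−0.124×9.35) = 21.0 × 0.3137 = 6.587 mg/L.

L ≈ 6.59 mg/L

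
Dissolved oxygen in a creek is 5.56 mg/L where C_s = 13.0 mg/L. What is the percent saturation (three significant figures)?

42.8 % saturation

% saturation = C/C_s × 100 = 5.56/13.0 × 100 = 42.8 %.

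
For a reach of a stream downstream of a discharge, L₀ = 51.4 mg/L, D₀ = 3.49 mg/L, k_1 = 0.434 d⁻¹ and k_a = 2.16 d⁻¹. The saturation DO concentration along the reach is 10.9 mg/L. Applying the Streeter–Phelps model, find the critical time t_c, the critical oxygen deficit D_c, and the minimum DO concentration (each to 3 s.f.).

t_c ≈ 0.747 d; D_c ≈ 7.47 mg/L; min DO ≈ 3.43 mg/L

With k_a/k_1 = 4.977 and 1 − D₀(k_a−k_1)/(k_1 L₀) = 0.7300,
t_c = ln(4.977 × 0.7300) / (2.16 − 0.434) = ln(3.633) / 1.726 = 1.290/1.726 = 0.7474 d.
L(t_c) = L₀ e^(−k_1 t_c) = 51.4 × 0.7230 = 37.16 mg/L, and at the critical point k_a D_c = k_1 L, so D_c = (0.434/2.16) × 37.16 = 7.467 mg/L.
Minimum DO = C_s − D_c = 10.9 − 7.467 = 3.433 mg/L.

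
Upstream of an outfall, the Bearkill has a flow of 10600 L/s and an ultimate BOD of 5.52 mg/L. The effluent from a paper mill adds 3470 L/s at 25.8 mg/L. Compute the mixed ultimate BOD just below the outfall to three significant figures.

Flow-weighted mixing: C = (Q_r C_r + Q_w C_w)/(Q_r + Q_w)
= (10600×5.52 + 3470×25.8)/(10600 + 3470) = 148000/14070 = 10.52 mg/L.

10.5 mg/L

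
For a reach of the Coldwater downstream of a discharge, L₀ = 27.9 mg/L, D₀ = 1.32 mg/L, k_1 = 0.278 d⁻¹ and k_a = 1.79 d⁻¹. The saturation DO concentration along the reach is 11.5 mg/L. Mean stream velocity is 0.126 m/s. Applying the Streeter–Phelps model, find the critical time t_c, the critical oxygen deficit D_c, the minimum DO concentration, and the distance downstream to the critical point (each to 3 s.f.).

At the critical point dD/dt = 0, so k_1 L₀ e^(−k_1 t) = k_a D. Substituting D(t) from the Streeter–Phelps equation and solving for t gives
t_c = ln[(k_a/k_1)(1 − D₀(k_a−k_1)/(k_1 L₀))] / (k_a−k_1).
Here k_a−k_1 = 1.512 d⁻¹ and 1 − D₀(k_a−k_1)/(k_1 L₀) = 1 − 1.32×1.512/(0.278×27.9) = 0.7427, so
t_c = ln(6.439 × 0.7427) / 1.512 = 1.565 / 1.512 = 1.035 d.
D_c = (k_1/k_a) L₀ e^(−k_1 t_c) = (0.278/1.79) × 27.9 × e^(−0.278×1.035) = 0.1553 × 27.9 × 0.7500 = 3.250 mg/L.
Minimum DO = C_s − D_c = 11.5 − 3.250 = 8.250 mg/L.
x_c = v t_c = 0.126 m/s × 1.035 d × 86400 s/d = 11270 m ≈ 11.3 km.

t_c ≈ 1.03 d; D_c ≈ 3.25 mg/L; min DO ≈ 8.25 mg/L; x_c ≈ 11.3 km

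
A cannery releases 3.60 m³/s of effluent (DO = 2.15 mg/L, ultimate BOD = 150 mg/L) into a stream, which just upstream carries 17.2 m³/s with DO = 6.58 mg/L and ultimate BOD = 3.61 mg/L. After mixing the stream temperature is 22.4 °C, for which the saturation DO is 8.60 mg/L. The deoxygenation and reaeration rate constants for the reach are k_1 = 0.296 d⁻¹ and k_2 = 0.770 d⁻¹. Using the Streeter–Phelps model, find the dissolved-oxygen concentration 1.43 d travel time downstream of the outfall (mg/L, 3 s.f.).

Mixed DO = (17.2×6.58 + 3.60×2.15)/(17.2+3.60) = 120.9/20.80 = 5.813 mg/L.
Mixed L₀ = (17.2×3.61 + 3.60×150)/(20.80) = 602.1/20.80 = 28.95 mg/L.
Initial deficit D₀ = C_s − DO₀ = 8.60 − 5.813 = 2.787 mg/L.
D(1.43) = [0.296×28.95/(0.770−0.296)](e^(−0.296×1.43) − e^(−0.770×1.43)) + 2.787 e^(−0.770×1.43)
= 18.08 × (0.6549 − 0.3325) + 2.787 × 0.3325 = 6.754 mg/L.
DO = 8.60 − 6.754 = 1.846 mg/L.

DO ≈ 1.85 mg/L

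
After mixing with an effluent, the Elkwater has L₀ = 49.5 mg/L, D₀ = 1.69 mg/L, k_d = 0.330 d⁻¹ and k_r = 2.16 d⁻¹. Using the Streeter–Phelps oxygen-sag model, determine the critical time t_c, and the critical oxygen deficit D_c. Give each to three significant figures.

With k_r/k_d = 6.545 and 1 − D₀(k_r−k_d)/(k_d L₀) = 0.8107,
t_c = ln(6.545 × 0.8107) / (2.16 − 0.330) = ln(5.306) / 1.830 = 1.669/1.830 = 0.9120 d.
L(t_c) = L₀ e^(−k_d t_c) = 49.5 × 0.7401 = 36.64 mg/L, and at the critical point k_r D_c = k_d L, so D_c = (0.330/2.16) × 36.64 = 5.597 mg/L.

t_c ≈ 0.912 d; D_c ≈ 5.60 mg/L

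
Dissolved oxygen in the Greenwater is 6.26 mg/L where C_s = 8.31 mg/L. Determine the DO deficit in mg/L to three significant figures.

D ≈ 2.05 mg/L

D = C_s − C = 8.31 − 6.26 = 2.05 mg/L.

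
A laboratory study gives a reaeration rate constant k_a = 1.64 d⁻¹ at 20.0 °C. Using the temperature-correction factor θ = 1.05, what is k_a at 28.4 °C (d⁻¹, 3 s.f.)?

k_a ≈ 2.47 d⁻¹

k_a(T₂) = k_a(T₁) · θ^(T₂−T₁) = 1.64 × 1.05^(28.4−20.0)
= 1.64 × 1.05^8.40 = 1.64 × 1.507 = 2.471 d⁻¹.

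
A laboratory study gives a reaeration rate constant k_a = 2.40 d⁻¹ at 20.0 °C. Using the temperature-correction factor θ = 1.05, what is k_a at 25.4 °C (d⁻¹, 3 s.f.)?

k_a ≈ 3.12 d⁻¹

k_a(T₂) = k_a(T₁) · θ^(T₂−T₁) = 2.40 × 1.05^(25.4−20.0)
= 2.40 × 1.05^5.40 = 2.40 × 1.301 = 3.123 d⁻¹.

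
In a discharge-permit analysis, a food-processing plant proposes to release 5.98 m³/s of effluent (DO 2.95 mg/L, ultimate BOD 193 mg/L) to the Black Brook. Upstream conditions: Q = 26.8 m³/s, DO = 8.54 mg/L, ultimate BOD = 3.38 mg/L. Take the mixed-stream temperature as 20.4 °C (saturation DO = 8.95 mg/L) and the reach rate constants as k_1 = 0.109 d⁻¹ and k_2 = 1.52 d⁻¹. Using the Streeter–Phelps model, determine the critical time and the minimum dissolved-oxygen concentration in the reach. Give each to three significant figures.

t_c ≈ 1.39 d; minimum DO ≈ 6.61 mg/L

Mixed DO = (26.8×8.54 + 5.98×2.95)/(26.8+5.98) = 246.5/32.78 = 7.520 mg/L.
Mixed L₀ = (26.8×3.38 + 5.98×193)/(32.78) = 1245/32.78 = 37.97 mg/L.
Initial deficit D₀ = C_s − DO₀ = 8.95 − 7.520 = 1.430 mg/L.
t_c = (1/1.411) ln[(1.52/0.109)(1 − 1.430×1.411/(0.109×37.97))] = 0.7087 × ln(7.148) = 1.394 d.
D_c = (0.109/1.52) × 37.97 × e^(−0.109×1.394) = 0.07171 × 37.97 × 0.8590 = 2.339 mg/L.
Minimum DO = 8.95 − 2.339 = 6.611 mg/L.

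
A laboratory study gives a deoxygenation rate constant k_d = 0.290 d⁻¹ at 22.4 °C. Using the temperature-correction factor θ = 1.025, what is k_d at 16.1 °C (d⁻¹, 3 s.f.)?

k_d ≈ 0.248 d⁻¹

k_d(T₂) = k_d(T₁) · θ^(T₂−T₁) = 0.290 × 1.025^(16.1−22.4)
= 0.290 × 1.025^-6.30 = 0.290 × 0.8559 = 0.2482 d⁻¹.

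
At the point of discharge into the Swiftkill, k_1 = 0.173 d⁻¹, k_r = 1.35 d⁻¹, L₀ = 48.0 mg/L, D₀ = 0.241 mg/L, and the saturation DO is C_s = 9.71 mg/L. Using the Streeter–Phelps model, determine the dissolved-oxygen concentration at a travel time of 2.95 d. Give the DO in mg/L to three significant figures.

DO ≈ 5.60 mg/L

k_1 L₀/(k_r−k_1) = 0.173×48.0/(1.35−0.173) = 8.304/1.177 = 7.055 mg/L.
e^(−k_1 t) = e^(−0.173×2.950) = 0.6003; e^(−k_r t) = e^(−1.35×2.950) = 0.01864.
D = 7.055 × (0.6003 − 0.01864) + 0.241 × 0.01864 = 4.104 + 0.004492 = 4.108 mg/L.
DO = C_s − D = 9.71 − 4.108 = 5.602 mg/L.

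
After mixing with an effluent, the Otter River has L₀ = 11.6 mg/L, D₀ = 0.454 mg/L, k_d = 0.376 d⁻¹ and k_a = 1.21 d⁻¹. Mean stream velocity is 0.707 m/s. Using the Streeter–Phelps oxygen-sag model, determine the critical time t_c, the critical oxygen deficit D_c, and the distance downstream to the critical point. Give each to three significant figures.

t_c ≈ 1.29 d; D_c ≈ 2.22 mg/L; x_c ≈ 79.0 km

With k_a/k_d = 3.218 and 1 − D₀(k_a−k_d)/(k_d L₀) = 0.9132,
t_c = ln(3.218 × 0.9132) / (1.21 − 0.376) = ln(2.939) / 0.8340 = 1.078/0.8340 = 1.293 d.
L(t_c) = L₀ e^(−k_d t_c) = 11.6 × 0.6151 = 7.135 mg/L, and at the critical point k_a D_c = k_d L, so D_c = (0.376/1.21) × 7.135 = 2.217 mg/L.
x_c = v t_c = 0.707 m/s × 1.293 d × 86400 s/d = 78950 m ≈ 79.0 km.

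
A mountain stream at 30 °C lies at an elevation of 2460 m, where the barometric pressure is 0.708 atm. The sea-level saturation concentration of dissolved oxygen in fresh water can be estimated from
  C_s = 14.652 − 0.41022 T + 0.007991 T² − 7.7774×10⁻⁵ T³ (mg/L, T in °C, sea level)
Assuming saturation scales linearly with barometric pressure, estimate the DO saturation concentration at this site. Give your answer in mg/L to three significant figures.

C_s ≈ 5.27 mg/L

At sea level: C_s = 14.652 − 0.41022×30 + 0.007991×30² − 7.7774×10⁻⁵×30³ = 7.437 mg/L.
Pressure correction: C_s' = 7.437 × 0.708 = 5.266 mg/L.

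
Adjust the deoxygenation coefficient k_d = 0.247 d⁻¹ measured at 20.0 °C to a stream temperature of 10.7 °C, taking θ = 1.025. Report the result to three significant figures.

k_d(T₂) = k_d(T₁) · θ^(T₂−T₁) = 0.247 × 1.025^(10.7−20.0)
= 0.247 × 1.025^-9.30 = 0.247 × 0.7948 = 0.1963 d⁻¹.

k_d ≈ 0.196 d⁻¹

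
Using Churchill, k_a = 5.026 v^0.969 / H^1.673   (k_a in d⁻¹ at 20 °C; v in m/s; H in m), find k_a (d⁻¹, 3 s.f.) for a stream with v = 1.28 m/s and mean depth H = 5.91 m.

k_a ≈ 0.327 d⁻¹

k_a = 5.026 × 1.28^0.969 / 5.91^1.673 = 5.026 × 1.270 / 19.54 = 0.3268 d⁻¹.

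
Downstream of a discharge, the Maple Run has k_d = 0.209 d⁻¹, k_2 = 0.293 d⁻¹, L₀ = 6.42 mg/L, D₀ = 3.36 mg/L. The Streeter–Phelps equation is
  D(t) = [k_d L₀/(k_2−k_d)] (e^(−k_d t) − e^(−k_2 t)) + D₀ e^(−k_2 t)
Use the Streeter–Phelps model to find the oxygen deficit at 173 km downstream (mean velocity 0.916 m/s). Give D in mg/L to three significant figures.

D ≈ 3.47 mg/L

Travel time t = x/v = 173 km / (0.916 m/s) = 173000 m / 0.916 m/s = 188900 s = 2.186 d.
k_d L₀/(k_2−k_d) = 0.209×6.42/(0.293−0.209) = 1.342/0.08400 = 15.97 mg/L.
e^(−k_d t) = e^(−0.209×2.186) = 0.6333; e^(−k_2 t) = e^(−0.293×2.186) = 0.5270.
D = 15.97 × (0.6333 − 0.5270) + 3.36 × 0.5270 = 1.697 + 1.771 = 3.468 mg/L.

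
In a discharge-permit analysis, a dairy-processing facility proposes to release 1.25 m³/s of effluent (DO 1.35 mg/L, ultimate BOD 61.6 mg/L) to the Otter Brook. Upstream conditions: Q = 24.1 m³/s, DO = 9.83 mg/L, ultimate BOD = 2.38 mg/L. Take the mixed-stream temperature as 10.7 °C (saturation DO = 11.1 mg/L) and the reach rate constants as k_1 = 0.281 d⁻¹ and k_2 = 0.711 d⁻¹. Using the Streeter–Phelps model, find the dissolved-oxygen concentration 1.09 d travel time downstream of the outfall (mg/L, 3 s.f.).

DO ≈ 9.37 mg/L

Mixed DO = (24.1×9.83 + 1.25×1.35)/(24.1+1.25) = 238.6/25.35 = 9.412 mg/L.
Mixed L₀ = (24.1×2.38 + 1.25×61.6)/(25.35) = 134.4/25.35 = 5.300 mg/L.
Initial deficit D₀ = C_s − DO₀ = 11.1 − 9.412 = 1.688 mg/L.
D(1.09) = [0.281×5.300/(0.711−0.281)](e^(−0.281×1.09) − e^(−0.711×1.09)) + 1.688 e^(−0.711×1.09)
= 3.464 × (0.7362 − 0.4607) + 1.688 × 0.4607 = 1.732 mg/L.
DO = 11.1 − 1.732 = 9.368 mg/L.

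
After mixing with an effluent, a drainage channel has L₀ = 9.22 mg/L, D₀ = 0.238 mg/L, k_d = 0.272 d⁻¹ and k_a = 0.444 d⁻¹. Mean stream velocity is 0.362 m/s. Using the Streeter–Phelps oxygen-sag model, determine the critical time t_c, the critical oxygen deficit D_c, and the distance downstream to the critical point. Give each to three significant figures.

With k_a/k_d = 1.632 and 1 − D₀(k_a−k_d)/(k_d L₀) = 0.9837,
t_c = ln(1.632 × 0.9837) / (0.444 − 0.272) = ln(1.606) / 0.1720 = 0.4736/0.1720 = 2.753 d.
L(t_c) = L₀ e^(−k_d t_c) = 9.22 × 0.4729 = 4.360 mg/L, and at the critical point k_a D_c = k_d L, so D_c = (0.272/0.444) × 4.360 = 2.671 mg/L.
x_c = v t_c = 0.362 m/s × 2.753 d × 86400 s/d = 86110 m ≈ 86.1 km.

t_c ≈ 2.75 d; D_c ≈ 2.67 mg/L; x_c ≈ 86.1 km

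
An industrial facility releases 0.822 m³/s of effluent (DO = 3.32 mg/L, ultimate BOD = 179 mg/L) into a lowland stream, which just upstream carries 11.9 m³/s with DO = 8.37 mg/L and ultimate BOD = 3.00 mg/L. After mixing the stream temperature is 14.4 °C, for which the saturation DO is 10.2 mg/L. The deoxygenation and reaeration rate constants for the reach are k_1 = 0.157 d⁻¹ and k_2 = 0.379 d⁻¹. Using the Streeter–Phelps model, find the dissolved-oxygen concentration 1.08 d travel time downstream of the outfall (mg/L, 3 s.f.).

DO ≈ 6.94 mg/L

Mixed DO = (11.9×8.37 + 0.822×3.32)/(11.9+0.822) = 102.3/12.72 = 8.044 mg/L.
Mixed L₀ = (11.9×3.00 + 0.822×179)/(12.72) = 182.8/12.72 = 14.37 mg/L.
Initial deficit D₀ = C_s − DO₀ = 10.2 − 8.044 = 2.156 mg/L.
D(1.08) = [0.157×14.37/(0.379−0.157)](e^(−0.157×1.08) − e^(−0.379×1.08)) + 2.156 e^(−0.379×1.08)
= 10.16 × (0.8440 − 0.6641) + 2.156 × 0.6641 = 3.261 mg/L.
DO = 10.2 − 3.261 = 6.939 mg/L.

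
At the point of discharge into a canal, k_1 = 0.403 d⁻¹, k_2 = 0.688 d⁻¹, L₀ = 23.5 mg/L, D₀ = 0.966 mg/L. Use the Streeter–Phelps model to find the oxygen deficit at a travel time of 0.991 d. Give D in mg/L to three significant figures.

D ≈ 5.97 mg/L

k_1 L₀/(k_2−k_1) = 0.403×23.5/(0.688−0.403) = 9.471/0.2850 = 33.23 mg/L.
e^(−k_1 t) = e^(−0.403×0.9910) = 0.6707; e^(−k_2 t) = e^(−0.688×0.9910) = 0.5057.
D = 33.23 × (0.6707 − 0.5057) + 0.966 × 0.5057 = 5.484 + 0.4885 = 5.973 mg/L.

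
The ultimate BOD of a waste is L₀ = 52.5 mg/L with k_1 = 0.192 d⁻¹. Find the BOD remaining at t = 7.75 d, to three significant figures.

L_t = L₀ e^(−k_1 t) = 52.5 × e^(−0.192×7.75) = 52.5 × 0.2258 = 11.86 mg/L.

L ≈ 11.9 mg/L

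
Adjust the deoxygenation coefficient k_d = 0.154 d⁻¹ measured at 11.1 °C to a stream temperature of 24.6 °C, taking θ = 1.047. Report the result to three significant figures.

k_d ≈ 0.286 d⁻¹

k_d(T₂) = k_d(T₁) · θ^(T₂−T₁) = 0.154 × 1.047^(24.6−11.1)
= 0.154 × 1.047^13.5 = 0.154 × 1.859 = 0.2863 d⁻¹.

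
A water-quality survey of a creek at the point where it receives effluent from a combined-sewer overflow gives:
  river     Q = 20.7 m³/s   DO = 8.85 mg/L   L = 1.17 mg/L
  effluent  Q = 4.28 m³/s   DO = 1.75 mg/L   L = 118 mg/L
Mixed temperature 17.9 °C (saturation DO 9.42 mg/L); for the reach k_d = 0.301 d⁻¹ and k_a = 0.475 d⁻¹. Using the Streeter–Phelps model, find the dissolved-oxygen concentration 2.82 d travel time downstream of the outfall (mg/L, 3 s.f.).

DO ≈ 2.87 mg/L

Mixed DO = (20.7×8.85 + 4.28×1.75)/(20.7+4.28) = 190.7/24.98 = 7.634 mg/L.
Mixed L₀ = (20.7×1.17 + 4.28×118)/(24.98) = 529.3/24.98 = 21.19 mg/L.
Initial deficit D₀ = C_s − DO₀ = 9.42 − 7.634 = 1.786 mg/L.
D(2.82) = [0.301×21.19/(0.475−0.301)](e^(−0.301×2.82) − e^(−0.475×2.82)) + 1.786 e^(−0.475×2.82)
= 36.65 × (0.4279 − 0.2620) + 1.786 × 0.2620 = 6.550 mg/L.
DO = 9.42 − 6.550 = 2.870 mg/L.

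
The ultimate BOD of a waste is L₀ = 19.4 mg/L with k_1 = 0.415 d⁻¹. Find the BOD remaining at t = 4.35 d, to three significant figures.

L_t = L₀ e^(−k_1 t) = 19.4 × e^(−0.415×4.35) = 19.4 × 0.1644 = 3.190 mg/L.

L ≈ 3.19 mg/L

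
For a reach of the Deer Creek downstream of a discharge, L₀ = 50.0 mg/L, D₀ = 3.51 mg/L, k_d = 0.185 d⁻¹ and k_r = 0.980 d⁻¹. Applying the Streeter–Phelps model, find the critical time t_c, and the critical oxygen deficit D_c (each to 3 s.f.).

At the critical point dD/dt = 0, so k_d L₀ e^(−k_d t) = k_r D. Substituting D(t) from the Streeter–Phelps equation and solving for t gives
t_c = ln[(k_r/k_d)(1 − D₀(k_r−k_d)/(k_d L₀))] / (k_r−k_d).
Here k_r−k_d = 0.7950 d⁻¹ and 1 − D₀(k_r−k_d)/(k_d L₀) = 1 − 3.51×0.7950/(0.185×50.0) = 0.6983, so
t_c = ln(5.297 × 0.6983) / 0.7950 = 1.308 / 0.7950 = 1.645 d.
L(t_c) = L₀ e^(−k_d t_c) = 50.0 × 0.7376 = 36.88 mg/L, and at the critical point k_r D_c = k_d L, so D_c = (0.185/0.980) × 36.88 = 6.962 mg/L.

t_c ≈ 1.65 d; D_c ≈ 6.96 mg/L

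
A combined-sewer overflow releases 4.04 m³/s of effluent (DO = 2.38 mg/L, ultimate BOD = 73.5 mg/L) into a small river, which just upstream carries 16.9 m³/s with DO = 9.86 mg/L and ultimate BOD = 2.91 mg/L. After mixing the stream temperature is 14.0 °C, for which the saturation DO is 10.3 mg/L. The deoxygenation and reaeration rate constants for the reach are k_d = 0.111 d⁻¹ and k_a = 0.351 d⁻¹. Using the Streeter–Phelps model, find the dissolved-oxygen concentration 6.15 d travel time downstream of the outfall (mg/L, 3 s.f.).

Mixed DO = (16.9×9.86 + 4.04×2.38)/(16.9+4.04) = 176.2/20.94 = 8.417 mg/L.
Mixed L₀ = (16.9×2.91 + 4.04×73.5)/(20.94) = 346.1/20.94 = 16.53 mg/L.
Initial deficit D₀ = C_s − DO₀ = 10.3 − 8.417 = 1.883 mg/L.
D(6.15) = [0.111×16.53/(0.351−0.111)](e^(−0.111×6.15) − e^(−0.351×6.15)) + 1.883 e^(−0.351×6.15)
= 7.645 × (0.5053 − 0.1155) + 1.883 × 0.1155 = 3.197 mg/L.
DO = 10.3 − 3.197 = 7.103 mg/L.

DO ≈ 7.10 mg/L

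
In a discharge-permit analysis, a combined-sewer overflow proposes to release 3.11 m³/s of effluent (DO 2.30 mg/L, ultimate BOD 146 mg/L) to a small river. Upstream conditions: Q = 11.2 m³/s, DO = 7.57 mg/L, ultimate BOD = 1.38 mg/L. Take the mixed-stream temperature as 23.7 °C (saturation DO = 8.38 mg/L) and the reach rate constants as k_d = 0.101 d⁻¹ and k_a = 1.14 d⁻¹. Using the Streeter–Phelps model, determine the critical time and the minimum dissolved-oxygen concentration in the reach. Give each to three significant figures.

Mixed DO = (11.2×7.57 + 3.11×2.30)/(11.2+3.11) = 91.94/14.31 = 6.425 mg/L.
Mixed L₀ = (11.2×1.38 + 3.11×146)/(14.31) = 469.5/14.31 = 32.81 mg/L.
Initial deficit D₀ = C_s − DO₀ = 8.38 − 6.425 = 1.955 mg/L.
t_c = (1/1.039) ln[(1.14/0.101)(1 − 1.955×1.039/(0.101×32.81))] = 0.9625 × ln(4.367) = 1.419 d.
D_c = (0.101/1.14) × 32.81 × e^(−0.101×1.419) = 0.08860 × 32.81 × 0.8665 = 2.519 mg/L.
Minimum DO = 8.38 − 2.519 = 5.861 mg/L.

t_c ≈ 1.42 d; minimum DO ≈ 5.86 mg/L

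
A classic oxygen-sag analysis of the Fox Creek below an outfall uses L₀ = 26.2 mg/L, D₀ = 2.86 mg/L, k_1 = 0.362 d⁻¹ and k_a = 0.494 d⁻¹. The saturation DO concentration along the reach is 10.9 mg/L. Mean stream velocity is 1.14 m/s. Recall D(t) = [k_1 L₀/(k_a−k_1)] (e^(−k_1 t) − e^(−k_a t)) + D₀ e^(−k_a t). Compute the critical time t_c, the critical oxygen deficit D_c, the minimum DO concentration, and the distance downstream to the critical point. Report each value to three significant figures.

With k_a/k_1 = 1.365 and 1 − D₀(k_a−k_1)/(k_1 L₀) = 0.9602,
t_c = ln(1.365 × 0.9602) / (0.494 − 0.362) = ln(1.310) / 0.1320 = 0.2703/0.1320 = 2.048 d.
L(t_c) = L₀ e^(−k_1 t_c) = 26.2 × 0.4765 = 12.49 mg/L, and at the critical point k_a D_c = k_1 L, so D_c = (0.362/0.494) × 12.49 = 9.149 mg/L.
Minimum DO = C_s − D_c = 10.9 − 9.149 = 1.751 mg/L.
x_c = v t_c = 1.14 m/s × 2.048 d × 86400 s/d = 201700 m ≈ 202 km.

t_c ≈ 2.05 d; D_c ≈ 9.15 mg/L; min DO ≈ 1.75 mg/L; x_c ≈ 202 km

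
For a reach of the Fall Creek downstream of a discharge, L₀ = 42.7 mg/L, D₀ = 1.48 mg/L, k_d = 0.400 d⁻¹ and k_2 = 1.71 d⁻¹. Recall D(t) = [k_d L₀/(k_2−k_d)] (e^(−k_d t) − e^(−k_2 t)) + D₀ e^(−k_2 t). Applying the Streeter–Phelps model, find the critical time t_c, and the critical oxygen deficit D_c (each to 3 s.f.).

t_c = [1/(k_2−k_d)] ln[(k_2/k_d)(1 − D₀(k_2−k_d)/(k_d L₀))]
= [1/(1.71−0.400)] ln[(1.71/0.400)(1 − 1.48×1.310/(0.400×42.7))]
= (1/1.310) ln[4.275 × 0.8865] = 0.7634 × ln(3.790) = 0.7634 × 1.332 = 1.017 d.
D_c = (k_d/k_2) L₀ e^(−k_d t_c) = (0.400/1.71) × 42.7 × e^(−0.400×1.017) = 0.2339 × 42.7 × 0.6658 = 6.650 mg/L.

t_c ≈ 1.02 d; D_c ≈ 6.65 mg/L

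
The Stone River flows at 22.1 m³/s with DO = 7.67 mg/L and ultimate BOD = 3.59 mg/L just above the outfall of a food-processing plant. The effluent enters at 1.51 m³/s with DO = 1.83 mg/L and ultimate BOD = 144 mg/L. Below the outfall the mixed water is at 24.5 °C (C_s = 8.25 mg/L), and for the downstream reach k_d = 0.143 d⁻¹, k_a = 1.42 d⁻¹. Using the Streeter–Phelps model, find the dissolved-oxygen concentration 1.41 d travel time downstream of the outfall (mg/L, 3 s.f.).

Mixed DO = (22.1×7.67 + 1.51×1.83)/(22.1+1.51) = 172.3/23.61 = 7.296 mg/L.
Mixed L₀ = (22.1×3.59 + 1.51×144)/(23.61) = 296.8/23.61 = 12.57 mg/L.
Initial deficit D₀ = C_s − DO₀ = 8.25 − 7.296 = 0.9535 mg/L.
D(1.41) = [0.143×12.57/(1.42−0.143)](e^(−0.143×1.41) − e^(−1.42×1.41)) + 0.9535 e^(−1.42×1.41)
= 1.408 × (0.8174 − 0.1350) + 0.9535 × 0.1350 = 1.089 mg/L.
DO = 8.25 − 1.089 = 7.161 mg/L.

DO ≈ 7.16 mg/L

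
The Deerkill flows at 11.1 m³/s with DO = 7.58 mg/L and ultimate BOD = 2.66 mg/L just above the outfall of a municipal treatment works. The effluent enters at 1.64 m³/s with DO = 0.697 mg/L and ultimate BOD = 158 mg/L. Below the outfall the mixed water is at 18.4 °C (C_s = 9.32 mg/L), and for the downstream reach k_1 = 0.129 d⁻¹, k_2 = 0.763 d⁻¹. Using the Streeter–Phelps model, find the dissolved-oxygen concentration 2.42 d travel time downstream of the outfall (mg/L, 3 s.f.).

DO ≈ 6.26 mg/L

Mixed DO = (11.1×7.58 + 1.64×0.697)/(11.1+1.64) = 85.28/12.74 = 6.694 mg/L.
Mixed L₀ = (11.1×2.66 + 1.64×158)/(12.74) = 288.6/12.74 = 22.66 mg/L.
Initial deficit D₀ = C_s − DO₀ = 9.32 − 6.694 = 2.626 mg/L.
D(2.42) = [0.129×22.66/(0.763−0.129)](e^(−0.129×2.42) − e^(−0.763×2.42)) + 2.626 e^(−0.763×2.42)
= 4.610 × (0.7318 − 0.1578) + 2.626 × 0.1578 = 3.061 mg/L.
DO = 9.32 − 3.061 = 6.259 mg/L.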